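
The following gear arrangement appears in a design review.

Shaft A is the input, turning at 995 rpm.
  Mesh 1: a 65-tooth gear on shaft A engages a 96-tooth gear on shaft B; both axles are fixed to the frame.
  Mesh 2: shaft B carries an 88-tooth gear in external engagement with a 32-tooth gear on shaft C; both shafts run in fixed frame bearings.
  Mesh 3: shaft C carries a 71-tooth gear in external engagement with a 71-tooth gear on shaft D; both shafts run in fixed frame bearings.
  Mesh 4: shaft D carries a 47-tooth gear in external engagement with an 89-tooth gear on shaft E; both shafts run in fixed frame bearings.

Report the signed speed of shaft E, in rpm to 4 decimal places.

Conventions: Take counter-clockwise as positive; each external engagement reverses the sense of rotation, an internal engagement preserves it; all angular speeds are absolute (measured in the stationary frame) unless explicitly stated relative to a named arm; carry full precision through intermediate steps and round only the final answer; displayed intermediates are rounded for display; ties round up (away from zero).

+978.3759 rpm

4-mesh fixed-axis compound train (all bearings frame-fixed)
mesh 1 [65T→96T]: ω = 995.0000×65/96 = 673.6979 rpm, sense flips to −
mesh 2 [88T→32T]: ω = 673.6979×88/32 = 1852.6693 rpm, sense flips to +
mesh 3 [71T→71T]: ω = 1852.6693×71/71 = 1852.6693 rpm, sense flips to −
mesh 4 [47T→89T]: ω = 1852.6693×47/89 = 978.3759 rpm, sense flips to +
signed output speed = +978.3759 rpm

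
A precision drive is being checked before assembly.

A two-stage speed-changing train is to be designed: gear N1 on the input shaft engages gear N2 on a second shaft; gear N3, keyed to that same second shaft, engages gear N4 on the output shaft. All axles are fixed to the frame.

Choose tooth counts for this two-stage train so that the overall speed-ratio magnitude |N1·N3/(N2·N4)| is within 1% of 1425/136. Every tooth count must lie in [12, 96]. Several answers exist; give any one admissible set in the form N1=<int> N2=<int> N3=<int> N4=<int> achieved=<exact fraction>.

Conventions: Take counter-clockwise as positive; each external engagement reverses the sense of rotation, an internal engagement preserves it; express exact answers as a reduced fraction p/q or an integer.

N1=30 N2=16 N3=95 N4=17 achieved=1425/136

topology: fixed-axis compound train — 2 stages, target 1425/136
target = 1425/136 in lowest terms: an exact hit needs N1·N3 = k·1425 and N2·N4 = k·136 for one integer k, every count in [12, 96]; additionally prefer no 1:1 stage (N1 ≠ N2, N3 ≠ N4)
k = 1: no 1:1-free in-range split of k·1425 and k·136 into factor pairs; take k = 2
k = 2: N1·N3 = 2850 = 30·95, N2·N4 = 272 = 16·17
achieved = 30·95/(16·17) = 1425/136; |achieved − target| = 0 ≤ 57/544 ✓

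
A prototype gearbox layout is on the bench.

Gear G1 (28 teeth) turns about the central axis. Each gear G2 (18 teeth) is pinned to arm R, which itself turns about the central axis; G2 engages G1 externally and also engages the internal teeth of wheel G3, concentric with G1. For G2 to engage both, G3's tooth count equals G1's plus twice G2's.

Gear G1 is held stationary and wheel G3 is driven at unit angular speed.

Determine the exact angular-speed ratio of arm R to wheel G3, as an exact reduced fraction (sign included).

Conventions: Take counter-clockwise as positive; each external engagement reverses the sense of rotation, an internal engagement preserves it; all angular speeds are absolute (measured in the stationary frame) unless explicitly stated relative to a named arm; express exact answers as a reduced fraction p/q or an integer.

topology: planetary set — G1 28T / G2 18T / G3 64T, arm = carrier (Willis)
ring teeth: 28 + 2·18 = 64
28(ω_sun−ω_arm) = −64(ω_ring−ω_arm),  ω_sun = 0, ω_ring = 1
28(0−ω_arm) = −64(1−ω_arm)  ⇒  92·ω_arm = 64  ⇒  ω_arm = 16/23
ω_out/ω_in = 16/23

16/23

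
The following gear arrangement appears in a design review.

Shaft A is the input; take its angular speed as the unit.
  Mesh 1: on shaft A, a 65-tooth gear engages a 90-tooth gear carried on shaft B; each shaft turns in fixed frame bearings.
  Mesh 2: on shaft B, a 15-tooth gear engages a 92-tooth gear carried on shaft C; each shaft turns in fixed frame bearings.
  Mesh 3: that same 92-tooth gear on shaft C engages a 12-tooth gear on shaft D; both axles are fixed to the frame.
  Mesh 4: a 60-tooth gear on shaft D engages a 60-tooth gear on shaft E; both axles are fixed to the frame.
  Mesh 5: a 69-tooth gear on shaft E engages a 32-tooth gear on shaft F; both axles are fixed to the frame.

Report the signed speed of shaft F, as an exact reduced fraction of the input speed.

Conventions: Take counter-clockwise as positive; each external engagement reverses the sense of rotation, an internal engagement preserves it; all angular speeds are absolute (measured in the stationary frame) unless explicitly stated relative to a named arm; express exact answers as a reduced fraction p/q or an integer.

5-mesh fixed-axis compound train (all bearings frame-fixed)
mesh 1 [65T→90T]: |ω|/ω_in = 1×65/90 = 13/18, sense flips to −
mesh 2 [15T→92T]: |ω|/ω_in = (13/18)×15/92 = 65/552, sense flips to +
mesh 3 [92T→12T]: |ω|/ω_in = (65/552)×92/12 = 65/72, sense flips to −
mesh 4 [60T→60T]: |ω|/ω_in = (65/72)×60/60 = 65/72, sense flips to +
mesh 5 [69T→32T]: |ω|/ω_in = (65/72)×69/32 = 1495/768, sense flips to −
signed output speed (× input speed) = -1495/768

-1495/768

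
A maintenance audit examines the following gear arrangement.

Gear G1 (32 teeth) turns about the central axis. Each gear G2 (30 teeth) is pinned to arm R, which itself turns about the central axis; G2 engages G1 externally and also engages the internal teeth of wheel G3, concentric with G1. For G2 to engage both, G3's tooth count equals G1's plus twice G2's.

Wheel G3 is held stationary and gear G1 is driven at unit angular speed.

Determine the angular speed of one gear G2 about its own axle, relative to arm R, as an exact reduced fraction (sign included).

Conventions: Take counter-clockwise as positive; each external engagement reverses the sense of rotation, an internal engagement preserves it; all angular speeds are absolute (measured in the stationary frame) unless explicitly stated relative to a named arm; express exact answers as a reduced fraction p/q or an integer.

topology: planetary set — G1 32T / G2 30T / G3 92T, arm = carrier (Willis)
ring teeth: 32 + 2·30 = 92
32(ω_sun−ω_arm) = −92(ω_ring−ω_arm),  ω_ring = 0, ω_sun = 1
32(1−ω_arm) = −92(0−ω_arm)  ⇒  124·ω_arm = 32  ⇒  ω_arm = 8/31
sun–planet mesh: 32·(1−8/31) = −30·(ω_p−ω_arm)  ⇒  ω_p−ω_arm = -368/465
exact speed ratio = -368/465

-368/465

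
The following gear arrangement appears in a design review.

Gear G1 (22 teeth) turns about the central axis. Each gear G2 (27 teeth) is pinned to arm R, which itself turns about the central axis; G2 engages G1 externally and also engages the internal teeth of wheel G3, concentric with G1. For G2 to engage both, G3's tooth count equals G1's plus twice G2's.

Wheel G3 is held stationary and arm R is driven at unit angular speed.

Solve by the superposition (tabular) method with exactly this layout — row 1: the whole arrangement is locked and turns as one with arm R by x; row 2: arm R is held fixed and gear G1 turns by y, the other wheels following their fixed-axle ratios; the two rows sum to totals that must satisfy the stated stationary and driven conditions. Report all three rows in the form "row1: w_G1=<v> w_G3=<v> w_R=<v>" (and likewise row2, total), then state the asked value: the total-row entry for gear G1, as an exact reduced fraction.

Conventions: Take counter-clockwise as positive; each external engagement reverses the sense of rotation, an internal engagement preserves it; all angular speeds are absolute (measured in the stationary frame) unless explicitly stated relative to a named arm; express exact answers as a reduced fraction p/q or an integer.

row1: w_G1=1 w_G3=1 w_R=1
row2: w_G1=38/11 w_G3=-1 w_R=0
total: w_G1=49/11 w_G3=0 w_R=1
asked value: 49/11

class = planetary set [G3 = 22+2·27 = 76; Willis about the carrier]
row 1 — lock + rotate with arm: ω_sun = ω_ring = ω_arm = x
row 2 — arm fixed, fixed-axis ratios: sun y, ring −(22/76)·y, arm 0
boundary: total ω_ring = x − (22/76)·y = 0 and total ω_arm = x = 1  ⇒  y = 38/11, x = 1
row 2 ring = −(22/76)·38/11 = -1
totals (row 1 + row 2): sun 1 + 38/11 = 49/11, ring 1 + (-1) = 0, arm 1 + 0 = 1
asked cell (total, sun) = 49/11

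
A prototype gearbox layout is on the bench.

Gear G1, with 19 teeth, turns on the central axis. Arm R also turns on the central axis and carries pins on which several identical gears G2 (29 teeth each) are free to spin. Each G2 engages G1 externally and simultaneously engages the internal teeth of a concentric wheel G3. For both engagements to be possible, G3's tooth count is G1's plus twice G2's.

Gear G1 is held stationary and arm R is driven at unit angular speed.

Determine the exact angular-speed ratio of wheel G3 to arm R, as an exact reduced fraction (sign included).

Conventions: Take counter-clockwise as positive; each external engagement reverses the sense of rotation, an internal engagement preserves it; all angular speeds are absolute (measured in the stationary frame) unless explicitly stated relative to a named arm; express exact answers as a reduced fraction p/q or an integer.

96/77

topology: planetary set — G1 19T / G2 29T / G3 77T, arm = carrier (Willis)
ring teeth: 19 + 2·29 = 77
19(ω_sun−ω_arm) = −77(ω_ring−ω_arm),  ω_sun = 0, ω_arm = 1
ω_ring = 1 − (19/77)(0−1) = 96/77
ω_out/ω_in = 96/77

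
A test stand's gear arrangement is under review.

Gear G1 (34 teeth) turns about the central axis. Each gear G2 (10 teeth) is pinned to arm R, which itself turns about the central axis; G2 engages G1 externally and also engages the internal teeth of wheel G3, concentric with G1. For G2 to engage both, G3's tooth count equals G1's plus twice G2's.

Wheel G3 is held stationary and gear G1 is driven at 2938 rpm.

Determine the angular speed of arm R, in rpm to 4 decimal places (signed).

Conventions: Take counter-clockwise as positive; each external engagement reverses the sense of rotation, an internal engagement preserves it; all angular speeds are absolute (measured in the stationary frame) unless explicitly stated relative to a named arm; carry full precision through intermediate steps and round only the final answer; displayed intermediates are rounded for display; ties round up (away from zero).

+1135.1364 rpm

recognized (axles ride arm R): planetary set, 34/10/54 teeth
normalise by the input: solve with ω_sun = 1, then scale by 2938 rpm
ring teeth: 34 + 2·10 = 54
34(ω_sun−ω_arm) = −54(ω_ring−ω_arm),  ω_ring = 0, ω_sun = 1
34(1−ω_arm) = −54(0−ω_arm)  ⇒  88·ω_arm = 34  ⇒  ω_arm = 17/44
scale: ω_arm = 17/44 × 2938 rpm = +1135.1364 rpm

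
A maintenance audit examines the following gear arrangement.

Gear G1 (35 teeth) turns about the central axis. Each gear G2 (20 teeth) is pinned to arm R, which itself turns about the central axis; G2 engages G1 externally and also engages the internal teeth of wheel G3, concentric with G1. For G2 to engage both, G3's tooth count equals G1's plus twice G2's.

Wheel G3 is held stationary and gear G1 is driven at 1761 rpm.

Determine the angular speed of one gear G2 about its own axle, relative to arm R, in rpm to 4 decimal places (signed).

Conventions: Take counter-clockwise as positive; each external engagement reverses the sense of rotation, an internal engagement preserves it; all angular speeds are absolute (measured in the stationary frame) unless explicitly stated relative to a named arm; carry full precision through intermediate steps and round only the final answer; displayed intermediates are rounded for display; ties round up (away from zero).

planetary set (35T centre, 20T on arm, 75T internal) — Willis relation
normalise by the input: solve with ω_sun = 1, then scale by 1761 rpm
ring teeth: 35 + 2·20 = 75
35(ω_sun−ω_arm) = −75(ω_ring−ω_arm),  ω_ring = 0, ω_sun = 1
35(1−ω_arm) = −75(0−ω_arm)  ⇒  110·ω_arm = 35  ⇒  ω_arm = 7/22
sun–planet mesh: 35·(1−7/22) = −20·(ω_p−ω_arm)  ⇒  ω_p−ω_arm = -105/88
scale: ω_p−ω_arm = -105/88 × 1761 rpm = -2101.1932 rpm

-2101.1932 rpm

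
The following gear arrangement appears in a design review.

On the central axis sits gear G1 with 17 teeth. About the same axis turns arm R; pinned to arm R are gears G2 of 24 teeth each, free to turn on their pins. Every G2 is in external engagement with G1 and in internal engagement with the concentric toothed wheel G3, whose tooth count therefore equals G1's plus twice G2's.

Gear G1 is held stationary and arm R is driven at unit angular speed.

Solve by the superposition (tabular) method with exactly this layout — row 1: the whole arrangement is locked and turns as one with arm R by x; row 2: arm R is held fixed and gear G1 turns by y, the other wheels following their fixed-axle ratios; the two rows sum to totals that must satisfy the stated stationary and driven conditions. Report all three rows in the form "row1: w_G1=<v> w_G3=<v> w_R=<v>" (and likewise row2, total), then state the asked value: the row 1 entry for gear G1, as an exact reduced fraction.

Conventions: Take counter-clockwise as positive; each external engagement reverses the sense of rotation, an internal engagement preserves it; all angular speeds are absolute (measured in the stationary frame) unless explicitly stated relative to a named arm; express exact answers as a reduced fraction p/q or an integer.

planetary set (17T centre, 24T on arm, 65T internal) — Willis relation
row 1: whole set turns with the arm by x
superposition row 2 [arm held]: sun y, ring −(17/65)·y, arm 0
boundary: total ω_sun = x + y = 0 and total ω_arm = x = 1  ⇒  y = -1, x = 1
row 2 ring = −(17/65)·(-1) = 17/65
totals (row 1 + row 2): sun 1 + (-1) = 0, ring 1 + 17/65 = 82/65, arm 1 + 0 = 1
asked cell (row1, sun) = 1

row1: w_G1=1 w_G3=1 w_R=1
row2: w_G1=-1 w_G3=17/65 w_R=0
total: w_G1=0 w_G3=82/65 w_R=1
asked value: 1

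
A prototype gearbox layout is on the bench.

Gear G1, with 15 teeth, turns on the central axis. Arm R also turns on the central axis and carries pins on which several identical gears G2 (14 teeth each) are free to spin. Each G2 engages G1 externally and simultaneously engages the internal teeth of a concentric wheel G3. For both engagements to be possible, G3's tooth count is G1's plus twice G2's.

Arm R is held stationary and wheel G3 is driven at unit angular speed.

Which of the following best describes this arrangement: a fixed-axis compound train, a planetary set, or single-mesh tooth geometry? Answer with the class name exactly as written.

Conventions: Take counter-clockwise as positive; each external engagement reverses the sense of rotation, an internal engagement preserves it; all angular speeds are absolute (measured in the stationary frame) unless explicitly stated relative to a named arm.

planetary set (15T centre, 14T on arm, 43T internal) — Willis relation
classification: planetary set

planetary set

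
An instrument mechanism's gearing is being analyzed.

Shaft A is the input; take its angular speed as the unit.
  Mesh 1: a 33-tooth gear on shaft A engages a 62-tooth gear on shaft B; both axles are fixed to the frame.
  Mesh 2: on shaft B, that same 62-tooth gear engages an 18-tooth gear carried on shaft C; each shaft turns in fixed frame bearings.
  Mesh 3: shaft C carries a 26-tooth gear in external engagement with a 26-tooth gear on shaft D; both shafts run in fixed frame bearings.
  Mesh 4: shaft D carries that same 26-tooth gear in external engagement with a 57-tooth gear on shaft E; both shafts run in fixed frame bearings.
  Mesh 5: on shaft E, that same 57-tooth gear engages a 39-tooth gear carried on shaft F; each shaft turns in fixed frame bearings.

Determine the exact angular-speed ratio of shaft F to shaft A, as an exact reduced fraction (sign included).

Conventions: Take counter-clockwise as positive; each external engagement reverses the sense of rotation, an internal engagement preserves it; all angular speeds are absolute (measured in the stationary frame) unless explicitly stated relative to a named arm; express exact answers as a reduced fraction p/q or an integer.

-11/9

class = fixed-axis compound train [5 meshes; 5 ratios multiply, 5 sense flips]
mesh 1 [33T→62T]: running ratio 33/62, sense −
mesh 2 [62T→18T]: running ratio 11/6, sense +
mesh 3 [26T→26T]: running ratio 11/6, sense −
mesh 4 [26T→57T]: running ratio 143/171, sense +
mesh 5 [57T→39T]: running ratio 11/9, sense −
ω_out/ω_in = -11/9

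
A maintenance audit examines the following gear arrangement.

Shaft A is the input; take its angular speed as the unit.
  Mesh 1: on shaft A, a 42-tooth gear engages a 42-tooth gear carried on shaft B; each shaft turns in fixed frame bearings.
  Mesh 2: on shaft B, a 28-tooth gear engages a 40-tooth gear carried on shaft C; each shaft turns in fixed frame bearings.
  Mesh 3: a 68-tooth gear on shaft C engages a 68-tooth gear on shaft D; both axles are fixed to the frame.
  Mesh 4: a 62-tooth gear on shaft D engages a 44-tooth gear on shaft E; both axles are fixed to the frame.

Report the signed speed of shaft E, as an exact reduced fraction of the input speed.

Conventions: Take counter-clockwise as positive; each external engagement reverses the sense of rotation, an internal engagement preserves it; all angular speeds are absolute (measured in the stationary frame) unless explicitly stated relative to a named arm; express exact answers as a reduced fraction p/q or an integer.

4-mesh fixed-axis compound train (all bearings frame-fixed)
mesh 1 [42T→42T]: |ω|/ω_in = 1×42/42 = 1, sense flips to −
mesh 2 [28T→40T]: |ω|/ω_in = 1×28/40 = 7/10, sense flips to +
mesh 3 [68T→68T]: |ω|/ω_in = (7/10)×68/68 = 7/10, sense flips to −
mesh 4 [62T→44T]: |ω|/ω_in = (7/10)×62/44 = 217/220, sense flips to +
signed output speed (× input speed) = 217/220

217/220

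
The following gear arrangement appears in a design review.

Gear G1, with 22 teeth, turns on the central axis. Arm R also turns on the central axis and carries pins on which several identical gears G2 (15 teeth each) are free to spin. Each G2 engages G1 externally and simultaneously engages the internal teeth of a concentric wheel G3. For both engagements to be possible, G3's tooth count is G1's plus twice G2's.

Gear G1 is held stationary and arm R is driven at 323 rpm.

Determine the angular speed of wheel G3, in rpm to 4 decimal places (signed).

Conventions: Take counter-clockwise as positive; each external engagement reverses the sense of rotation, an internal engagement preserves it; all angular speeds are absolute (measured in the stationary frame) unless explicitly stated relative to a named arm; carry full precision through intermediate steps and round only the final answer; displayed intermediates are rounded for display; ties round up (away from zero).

+459.6538 rpm

class = planetary set [G3 = 22+2·15 = 52; Willis about the carrier]
normalise by the input: solve with ω_arm = 1, then scale by 323 rpm
ring teeth: 22 + 2·15 = 52
22(ω_sun−ω_arm) = −52(ω_ring−ω_arm),  ω_sun = 0, ω_arm = 1
ω_ring = 1 − (22/52)(0−1) = 37/26
scale: ω_ring = 37/26 × 323 rpm = +459.6538 rpm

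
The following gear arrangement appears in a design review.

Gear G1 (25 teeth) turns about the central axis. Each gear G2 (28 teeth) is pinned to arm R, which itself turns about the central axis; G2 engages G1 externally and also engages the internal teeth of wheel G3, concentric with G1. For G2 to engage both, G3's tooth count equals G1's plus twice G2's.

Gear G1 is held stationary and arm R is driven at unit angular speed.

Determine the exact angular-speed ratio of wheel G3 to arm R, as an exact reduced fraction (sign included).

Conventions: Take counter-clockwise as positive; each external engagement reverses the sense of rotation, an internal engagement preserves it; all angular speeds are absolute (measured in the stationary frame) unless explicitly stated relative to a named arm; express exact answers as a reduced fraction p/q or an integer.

106/81

planetary set (25T centre, 28T on arm, 81T internal) — Willis relation
ring teeth: 25 + 2·28 = 81
25(ω_sun−ω_arm) = −81(ω_ring−ω_arm),  ω_sun = 0, ω_arm = 1
ω_ring = 1 − (25/81)(0−1) = 106/81
ω_out/ω_in = 106/81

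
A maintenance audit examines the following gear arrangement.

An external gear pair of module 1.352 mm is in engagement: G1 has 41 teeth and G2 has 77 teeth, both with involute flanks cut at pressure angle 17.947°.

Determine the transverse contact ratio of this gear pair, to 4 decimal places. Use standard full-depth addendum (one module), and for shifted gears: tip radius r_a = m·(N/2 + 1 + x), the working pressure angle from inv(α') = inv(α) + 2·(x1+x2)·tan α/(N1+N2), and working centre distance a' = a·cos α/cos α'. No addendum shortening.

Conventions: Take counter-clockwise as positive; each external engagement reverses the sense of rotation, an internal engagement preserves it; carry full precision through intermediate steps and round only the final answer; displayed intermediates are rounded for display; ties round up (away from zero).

topology: single-mesh involute geometry — m = 1.352, 41T/77T pair
base radii: r_b1 = 26.367394, r_b2 = 49.519252
tip radii: r_a1 = 29.068000, r_a2 = 53.404000
no profile shift: α' = α, a' = a
action lengths: √(r_a1²−r_b1²) = 12.235570, √(r_a2²−r_b2²) = 19.995773
base pitch p_b = π·m·cos α = 4.040761
CR = (12.235570 + 19.995773 − 79.768000·sin 17.94700°)/4.040761 = 1.893668
contact ratio ≈ 1.8937

1.8937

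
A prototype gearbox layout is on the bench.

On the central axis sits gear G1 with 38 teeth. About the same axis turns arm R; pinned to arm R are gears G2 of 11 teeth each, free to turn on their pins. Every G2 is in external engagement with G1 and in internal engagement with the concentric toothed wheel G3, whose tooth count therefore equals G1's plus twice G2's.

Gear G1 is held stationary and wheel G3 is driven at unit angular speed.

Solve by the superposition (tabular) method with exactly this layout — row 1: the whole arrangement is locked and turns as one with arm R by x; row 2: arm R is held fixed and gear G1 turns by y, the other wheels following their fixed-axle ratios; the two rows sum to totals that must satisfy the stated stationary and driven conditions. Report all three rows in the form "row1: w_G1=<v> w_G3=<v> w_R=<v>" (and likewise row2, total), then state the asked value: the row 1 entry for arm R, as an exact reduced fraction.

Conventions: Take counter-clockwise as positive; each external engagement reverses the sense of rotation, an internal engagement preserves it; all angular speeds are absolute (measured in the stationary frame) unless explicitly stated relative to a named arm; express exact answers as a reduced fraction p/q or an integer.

planetary set (38T centre, 11T on arm, 60T internal) — Willis relation
row 1: whole set turns with the arm by x
row 2 (arm held, sun turns y): ω_ring = −(38/60)·y, ω_arm = 0
boundary: total ω_sun = x + y = 0 and total ω_ring = x − (38/60)·y = 1  ⇒  y = -30/49, x = 30/49
row 2 ring = −(38/60)·(-30/49) = 19/49
totals (row 1 + row 2): sun 30/49 + (-30/49) = 0, ring 30/49 + 19/49 = 1, arm 30/49 + 0 = 30/49
asked cell (row1, arm) = 30/49

row1: w_G1=30/49 w_G3=30/49 w_R=30/49
row2: w_G1=-30/49 w_G3=19/49 w_R=0
total: w_G1=0 w_G3=1 w_R=30/49
asked value: 30/49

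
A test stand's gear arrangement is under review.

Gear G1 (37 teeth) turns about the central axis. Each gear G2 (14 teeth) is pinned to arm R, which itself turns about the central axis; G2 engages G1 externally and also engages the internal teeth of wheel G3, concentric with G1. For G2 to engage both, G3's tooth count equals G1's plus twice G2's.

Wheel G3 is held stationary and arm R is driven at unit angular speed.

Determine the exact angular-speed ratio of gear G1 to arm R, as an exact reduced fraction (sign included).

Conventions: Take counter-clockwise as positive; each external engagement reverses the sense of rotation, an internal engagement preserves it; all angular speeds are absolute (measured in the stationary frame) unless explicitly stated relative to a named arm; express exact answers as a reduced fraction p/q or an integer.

102/37

recognized (axles ride arm R): planetary set, 37/14/65 teeth
ring teeth: 37 + 2·14 = 65
37(ω_sun−ω_arm) = −65(ω_ring−ω_arm),  ω_ring = 0, ω_arm = 1
ω_sun = 1 − (65/37)(0−1) = 102/37
ω_out/ω_in = 102/37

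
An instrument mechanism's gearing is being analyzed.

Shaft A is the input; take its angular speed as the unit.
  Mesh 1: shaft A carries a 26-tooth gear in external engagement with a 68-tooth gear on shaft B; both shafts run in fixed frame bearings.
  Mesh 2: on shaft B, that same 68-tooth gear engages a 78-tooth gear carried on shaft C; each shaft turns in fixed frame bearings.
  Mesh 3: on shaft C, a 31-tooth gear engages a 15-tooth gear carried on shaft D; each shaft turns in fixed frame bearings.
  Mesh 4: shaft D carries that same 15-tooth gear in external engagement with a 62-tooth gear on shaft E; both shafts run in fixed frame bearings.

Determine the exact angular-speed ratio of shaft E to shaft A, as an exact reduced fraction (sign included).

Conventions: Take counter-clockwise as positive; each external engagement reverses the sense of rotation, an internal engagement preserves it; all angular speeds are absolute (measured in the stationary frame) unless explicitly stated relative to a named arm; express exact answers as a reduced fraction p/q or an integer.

1/6

class = fixed-axis compound train [4 meshes; 4 ratios multiply, 4 sense flips]
mesh 1 [26T→68T]: running ratio 13/34, sense −
mesh 2 [68T→78T]: running ratio 1/3, sense +
mesh 3 [31T→15T]: running ratio 31/45, sense −
mesh 4 [15T→62T]: running ratio 1/6, sense +
ω_out/ω_in = 1/6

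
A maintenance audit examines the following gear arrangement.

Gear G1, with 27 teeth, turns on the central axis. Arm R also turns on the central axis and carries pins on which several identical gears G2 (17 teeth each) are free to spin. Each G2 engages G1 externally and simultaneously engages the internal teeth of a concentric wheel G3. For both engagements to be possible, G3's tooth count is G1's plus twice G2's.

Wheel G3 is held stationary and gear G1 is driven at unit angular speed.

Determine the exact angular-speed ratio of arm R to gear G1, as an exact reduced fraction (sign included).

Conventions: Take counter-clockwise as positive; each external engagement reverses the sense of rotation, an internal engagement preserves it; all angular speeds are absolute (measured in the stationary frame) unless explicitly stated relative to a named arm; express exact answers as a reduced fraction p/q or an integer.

planetary set (27T centre, 17T on arm, 61T internal) — Willis relation
ring teeth: 27 + 2·17 = 61
27(ω_sun−ω_arm) = −61(ω_ring−ω_arm),  ω_ring = 0, ω_sun = 1
27(1−ω_arm) = −61(0−ω_arm)  ⇒  88·ω_arm = 27  ⇒  ω_arm = 27/88
ω_out/ω_in = 27/88

27/88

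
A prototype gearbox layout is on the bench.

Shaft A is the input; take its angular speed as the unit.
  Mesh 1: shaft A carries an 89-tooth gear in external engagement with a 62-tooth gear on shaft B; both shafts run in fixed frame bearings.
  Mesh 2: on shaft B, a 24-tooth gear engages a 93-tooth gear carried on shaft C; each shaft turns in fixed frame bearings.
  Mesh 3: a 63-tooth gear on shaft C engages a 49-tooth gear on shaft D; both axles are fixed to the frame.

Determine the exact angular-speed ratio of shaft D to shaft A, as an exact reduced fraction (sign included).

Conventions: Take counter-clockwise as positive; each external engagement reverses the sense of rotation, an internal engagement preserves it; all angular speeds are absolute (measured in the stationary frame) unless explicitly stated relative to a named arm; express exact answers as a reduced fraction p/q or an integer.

-3204/6727

class = fixed-axis compound train [3 meshes; 3 ratios multiply, 3 sense flips]
mesh 1 [89T→62T]: running ratio 89/62, sense −
mesh 2 [24T→93T]: running ratio 356/961, sense +
mesh 3 [63T→49T]: running ratio 3204/6727, sense −
ω_out/ω_in = -3204/6727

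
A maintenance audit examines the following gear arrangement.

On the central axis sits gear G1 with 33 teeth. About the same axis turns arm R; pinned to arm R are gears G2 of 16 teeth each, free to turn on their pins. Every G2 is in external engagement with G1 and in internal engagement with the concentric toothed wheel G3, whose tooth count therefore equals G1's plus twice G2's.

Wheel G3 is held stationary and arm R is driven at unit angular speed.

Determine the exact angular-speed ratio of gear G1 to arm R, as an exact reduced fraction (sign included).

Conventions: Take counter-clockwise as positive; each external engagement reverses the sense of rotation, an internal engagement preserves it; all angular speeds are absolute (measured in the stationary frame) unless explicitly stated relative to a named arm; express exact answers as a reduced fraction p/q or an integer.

98/33

topology: planetary set — G1 33T / G2 16T / G3 65T, arm = carrier (Willis)
ring teeth: 33 + 2·16 = 65
33(ω_sun−ω_arm) = −65(ω_ring−ω_arm),  ω_ring = 0, ω_arm = 1
ω_sun = 1 − (65/33)(0−1) = 98/33
ω_out/ω_in = 98/33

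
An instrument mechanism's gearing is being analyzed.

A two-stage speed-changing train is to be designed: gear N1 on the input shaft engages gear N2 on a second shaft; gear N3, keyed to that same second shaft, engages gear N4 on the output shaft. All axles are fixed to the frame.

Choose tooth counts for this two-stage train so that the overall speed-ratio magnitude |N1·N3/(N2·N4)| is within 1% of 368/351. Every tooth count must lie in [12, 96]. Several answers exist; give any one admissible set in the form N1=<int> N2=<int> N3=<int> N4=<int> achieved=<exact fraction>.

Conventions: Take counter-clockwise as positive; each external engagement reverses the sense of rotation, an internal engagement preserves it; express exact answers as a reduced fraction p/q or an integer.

topology: fixed-axis compound train — 2 stages, target 368/351
target = 368/351 in lowest terms: an exact hit needs N1·N3 = k·368 and N2·N4 = k·351 for one integer k, every count in [12, 96]; additionally prefer no 1:1 stage (N1 ≠ N2, N3 ≠ N4)
k = 1: N1·N3 = 368 = 16·23, N2·N4 = 351 = 13·27
achieved = 16·23/(13·27) = 368/351; |achieved − target| = 0 ≤ 92/8775 ✓

N1=16 N2=13 N3=23 N4=27 achieved=368/351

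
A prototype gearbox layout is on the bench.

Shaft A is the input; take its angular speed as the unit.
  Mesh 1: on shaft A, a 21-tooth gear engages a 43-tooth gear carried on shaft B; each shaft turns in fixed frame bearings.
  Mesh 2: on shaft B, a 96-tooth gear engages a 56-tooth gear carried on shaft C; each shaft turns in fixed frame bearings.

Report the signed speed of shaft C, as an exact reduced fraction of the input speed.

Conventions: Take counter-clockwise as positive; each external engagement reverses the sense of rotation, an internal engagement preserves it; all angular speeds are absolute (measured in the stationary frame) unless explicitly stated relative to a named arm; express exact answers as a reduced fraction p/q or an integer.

36/43

2-mesh fixed-axis compound train (all bearings frame-fixed)
mesh 1 [21T→43T]: |ω|/ω_in = 1×21/43 = 21/43, sense flips to −
mesh 2 [96T→56T]: |ω|/ω_in = (21/43)×96/56 = 36/43, sense flips to +
signed output speed (× input speed) = 36/43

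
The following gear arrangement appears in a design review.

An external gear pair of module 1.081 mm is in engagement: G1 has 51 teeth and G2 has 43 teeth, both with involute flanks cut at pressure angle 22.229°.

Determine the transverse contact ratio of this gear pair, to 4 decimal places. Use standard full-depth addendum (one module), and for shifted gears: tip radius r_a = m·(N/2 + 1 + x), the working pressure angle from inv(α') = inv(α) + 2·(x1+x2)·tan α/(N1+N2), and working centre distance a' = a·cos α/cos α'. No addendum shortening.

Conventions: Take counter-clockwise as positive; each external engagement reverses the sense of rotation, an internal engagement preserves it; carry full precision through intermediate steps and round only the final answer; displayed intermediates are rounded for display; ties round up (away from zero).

1.6365

recognized (one external pair, fixed centres): single-mesh tooth geometry, m = 1.081, N1 = 51, N2 = 43
base radii: r_b1 = 25.516811, r_b2 = 21.514174
tip radii: r_a1 = 28.646500, r_a2 = 24.322500
no profile shift: α' = α, a' = a
action lengths: √(r_a1²−r_b1²) = 13.019767, √(r_a2²−r_b2²) = 11.345675
base pitch p_b = π·m·cos α = 3.143664
CR = (13.019767 + 11.345675 − 50.807000·sin 22.22900°)/3.143664 = 1.636523
contact ratio ≈ 1.6365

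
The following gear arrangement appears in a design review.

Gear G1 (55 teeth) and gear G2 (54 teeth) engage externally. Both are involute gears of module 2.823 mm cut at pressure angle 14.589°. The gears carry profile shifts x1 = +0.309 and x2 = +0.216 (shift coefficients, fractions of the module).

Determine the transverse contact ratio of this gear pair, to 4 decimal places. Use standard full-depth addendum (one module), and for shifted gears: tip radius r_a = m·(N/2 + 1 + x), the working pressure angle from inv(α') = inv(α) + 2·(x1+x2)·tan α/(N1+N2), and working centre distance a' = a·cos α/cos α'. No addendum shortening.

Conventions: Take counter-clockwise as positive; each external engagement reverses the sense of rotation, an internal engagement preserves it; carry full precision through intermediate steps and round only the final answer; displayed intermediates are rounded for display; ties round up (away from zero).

2.0089

single-mesh involute tooth geometry (55T engaging 54T at module 2.823)
base radii: r_b1 = 75.129438, r_b2 = 73.763448
tip radii: r_a1 = 81.327807, r_a2 = 79.653768
inv(α') = inv(14.589°) + 2·(+0.309+0.216)·tan α/(55+54) = 0.00815664  ⇒  α' = 16.44921°
a' = a·cos α / cos α' = 153.8535·cos 14.589°/cos 16.44921° = 155.246970
action lengths: √(r_a1²−r_b1²) = 31.141287, √(r_a2²−r_b2²) = 30.061213
base pitch p_b = π·m·cos α = 8.582767
CR = (31.141287 + 30.061213 − 155.246970·sin 16.44921°)/8.582767 = 2.008903
contact ratio ≈ 2.0089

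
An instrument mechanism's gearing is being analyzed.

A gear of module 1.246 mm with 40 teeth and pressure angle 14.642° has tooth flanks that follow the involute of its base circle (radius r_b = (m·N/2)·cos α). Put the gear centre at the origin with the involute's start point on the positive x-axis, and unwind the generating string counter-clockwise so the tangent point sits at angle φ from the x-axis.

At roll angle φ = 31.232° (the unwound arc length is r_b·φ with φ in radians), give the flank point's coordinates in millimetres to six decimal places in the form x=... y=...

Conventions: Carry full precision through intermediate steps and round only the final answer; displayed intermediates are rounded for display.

class = single-mesh tooth geometry [base-circle involute, m = 1.246, 40T]
pitch radius r_p = m·N/2 = 1.246·40/2 = 24.920000
base radius r_b = r_p·cos α = 24.920000·cos 14.642° = 24.110701
roll angle φ = 31.232° = 0.54510123 rad
x = r_b·(cos φ + φ·sin φ) = 27.431042
y = r_b·(sin φ − φ·cos φ) = 1.263457

x=27.431042 y=1.263457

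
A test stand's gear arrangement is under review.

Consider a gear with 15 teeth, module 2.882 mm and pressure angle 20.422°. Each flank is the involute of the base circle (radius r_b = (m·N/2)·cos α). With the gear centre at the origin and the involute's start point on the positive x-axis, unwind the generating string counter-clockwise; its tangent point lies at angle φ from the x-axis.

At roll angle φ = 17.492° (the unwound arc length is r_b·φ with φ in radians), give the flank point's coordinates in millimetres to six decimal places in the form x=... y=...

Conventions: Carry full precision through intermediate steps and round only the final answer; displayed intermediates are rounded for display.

class = single-mesh tooth geometry [base-circle involute, m = 2.882, 15T]
pitch radius r_p = m·N/2 = 2.882·15/2 = 21.615000
base radius r_b = r_p·cos α = 21.615000·cos 20.422° = 20.256456
roll angle φ = 17.492° = 0.30529299 rad
x = r_b·(cos φ + φ·sin φ) = 21.178563
y = r_b·(sin φ − φ·cos φ) = 0.190344

x=21.178563 y=0.190344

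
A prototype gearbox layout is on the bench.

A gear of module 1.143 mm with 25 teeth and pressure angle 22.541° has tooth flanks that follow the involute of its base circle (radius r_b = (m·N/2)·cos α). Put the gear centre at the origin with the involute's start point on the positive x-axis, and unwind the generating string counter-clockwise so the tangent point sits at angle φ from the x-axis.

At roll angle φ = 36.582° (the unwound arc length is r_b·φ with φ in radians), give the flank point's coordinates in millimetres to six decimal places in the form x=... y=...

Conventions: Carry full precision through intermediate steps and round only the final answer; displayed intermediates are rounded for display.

recognized (one wheel, involute flank): single-mesh tooth geometry, m = 1.143, N = 25
pitch radius r_p = m·N/2 = 1.143·25/2 = 14.287500
base radius r_b = r_p·cos α = 14.287500·cos 22.541° = 13.196013
roll angle φ = 36.582° = 0.63847635 rad
x = r_b·(cos φ + φ·sin φ) = 15.617734
y = r_b·(sin φ − φ·cos φ) = 1.098873

x=15.617734 y=1.098873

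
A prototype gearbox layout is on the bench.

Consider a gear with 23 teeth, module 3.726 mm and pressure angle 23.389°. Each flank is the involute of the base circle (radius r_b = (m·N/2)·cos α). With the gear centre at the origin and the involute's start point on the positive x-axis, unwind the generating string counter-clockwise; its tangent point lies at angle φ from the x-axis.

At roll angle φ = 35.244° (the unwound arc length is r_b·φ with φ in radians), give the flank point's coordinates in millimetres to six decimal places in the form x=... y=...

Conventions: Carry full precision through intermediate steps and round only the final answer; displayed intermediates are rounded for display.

topology: single-mesh involute geometry — m = 3.726, N = 23
pitch radius r_p = m·N/2 = 3.726·23/2 = 42.849000
base radius r_b = r_p·cos α = 42.849000·cos 23.389° = 39.328134
roll angle φ = 35.244° = 0.61512384 rad
x = r_b·(cos φ + φ·sin φ) = 46.079404
y = r_b·(sin φ − φ·cos φ) = 2.937293

x=46.079404 y=2.937293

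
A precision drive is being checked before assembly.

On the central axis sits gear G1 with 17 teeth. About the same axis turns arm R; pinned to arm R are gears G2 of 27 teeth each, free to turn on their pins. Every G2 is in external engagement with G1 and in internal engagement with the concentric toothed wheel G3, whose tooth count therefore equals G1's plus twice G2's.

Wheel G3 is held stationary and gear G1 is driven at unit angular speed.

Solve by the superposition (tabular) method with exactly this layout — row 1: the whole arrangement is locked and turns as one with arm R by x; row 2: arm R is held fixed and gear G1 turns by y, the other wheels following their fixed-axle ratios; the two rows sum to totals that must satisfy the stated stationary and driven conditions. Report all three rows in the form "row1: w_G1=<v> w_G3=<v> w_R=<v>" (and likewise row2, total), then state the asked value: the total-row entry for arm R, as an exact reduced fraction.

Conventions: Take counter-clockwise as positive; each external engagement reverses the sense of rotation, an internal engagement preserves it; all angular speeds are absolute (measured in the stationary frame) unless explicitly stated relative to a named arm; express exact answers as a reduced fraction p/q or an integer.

recognized (axles ride arm R): planetary set, 17/27/71 teeth
row 1 (train locked, turned with arm): all members turn x
row 2: sun turns y, ring = −(17/71)·y, arm 0
boundary: total ω_ring = x − (17/71)·y = 0 and total ω_sun = x + y = 1  ⇒  y = 71/88, x = 17/88
row 2 ring = −(17/71)·71/88 = -17/88
totals (row 1 + row 2): sun 17/88 + 71/88 = 1, ring 17/88 + (-17/88) = 0, arm 17/88 + 0 = 17/88
asked cell (total, arm) = 17/88

row1: w_G1=17/88 w_G3=17/88 w_R=17/88
row2: w_G1=71/88 w_G3=-17/88 w_R=0
total: w_G1=1 w_G3=0 w_R=17/88
asked value: 17/88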